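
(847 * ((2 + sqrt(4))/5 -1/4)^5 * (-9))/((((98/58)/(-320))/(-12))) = -15258454893/17500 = -871911.71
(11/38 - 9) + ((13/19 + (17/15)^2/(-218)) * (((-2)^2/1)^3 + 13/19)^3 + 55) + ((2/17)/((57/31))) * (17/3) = 586897592574688/3196122525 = 183628.00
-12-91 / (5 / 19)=-1789 / 5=-357.80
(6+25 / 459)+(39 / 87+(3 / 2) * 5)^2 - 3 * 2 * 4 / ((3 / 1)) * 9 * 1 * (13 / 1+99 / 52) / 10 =-764341985 / 20072988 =-38.08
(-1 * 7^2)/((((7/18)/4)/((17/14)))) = -612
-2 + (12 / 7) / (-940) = -3293 / 1645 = -2.00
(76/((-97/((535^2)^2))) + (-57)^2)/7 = -6226280732347/679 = -9169780165.46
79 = 79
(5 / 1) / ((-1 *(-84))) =0.06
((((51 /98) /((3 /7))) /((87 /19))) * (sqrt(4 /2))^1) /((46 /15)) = 1615 * sqrt(2) /18676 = 0.12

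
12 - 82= -70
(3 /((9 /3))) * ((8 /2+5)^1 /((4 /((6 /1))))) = 27 /2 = 13.50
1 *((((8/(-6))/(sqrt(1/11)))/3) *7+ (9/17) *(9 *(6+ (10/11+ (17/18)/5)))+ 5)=72593/1870 - 28 *sqrt(11)/9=28.50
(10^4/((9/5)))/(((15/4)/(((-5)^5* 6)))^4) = 31250000000000000000/9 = 3472222222222222222.22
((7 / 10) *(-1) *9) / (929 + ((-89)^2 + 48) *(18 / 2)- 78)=-63 / 725720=-0.00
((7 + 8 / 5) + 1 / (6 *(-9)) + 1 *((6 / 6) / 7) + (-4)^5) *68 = -65241614 / 945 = -69038.74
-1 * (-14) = 14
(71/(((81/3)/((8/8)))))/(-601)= -71/16227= -0.00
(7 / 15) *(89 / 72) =0.58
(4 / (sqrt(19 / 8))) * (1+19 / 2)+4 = 4+84 * sqrt(38) / 19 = 31.25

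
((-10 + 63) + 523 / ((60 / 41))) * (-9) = -73869 / 20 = -3693.45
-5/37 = -0.14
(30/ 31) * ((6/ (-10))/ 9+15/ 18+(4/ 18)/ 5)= 73/ 93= 0.78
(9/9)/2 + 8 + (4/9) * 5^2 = 353/18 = 19.61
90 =90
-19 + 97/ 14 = -169/ 14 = -12.07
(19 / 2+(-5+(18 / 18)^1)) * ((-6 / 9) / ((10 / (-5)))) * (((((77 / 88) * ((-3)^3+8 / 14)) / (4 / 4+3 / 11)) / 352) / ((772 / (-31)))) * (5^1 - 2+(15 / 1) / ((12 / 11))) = 4226695 / 66404352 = 0.06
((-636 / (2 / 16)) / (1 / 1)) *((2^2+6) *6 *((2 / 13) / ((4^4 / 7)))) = -16695 / 13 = -1284.23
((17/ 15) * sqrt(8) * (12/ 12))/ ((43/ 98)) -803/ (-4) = 208.06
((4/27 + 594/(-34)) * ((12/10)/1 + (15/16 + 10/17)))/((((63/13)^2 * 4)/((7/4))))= -4981166333/5663105280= -0.88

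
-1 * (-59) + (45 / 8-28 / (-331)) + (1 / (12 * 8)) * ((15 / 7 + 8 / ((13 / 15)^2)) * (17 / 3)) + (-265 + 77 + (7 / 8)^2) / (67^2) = 22079766926981 / 337492069824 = 65.42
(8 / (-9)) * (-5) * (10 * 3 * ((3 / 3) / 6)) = 200 / 9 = 22.22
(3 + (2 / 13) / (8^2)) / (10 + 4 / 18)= 11241 / 38272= 0.29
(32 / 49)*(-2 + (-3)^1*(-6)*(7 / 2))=1952 / 49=39.84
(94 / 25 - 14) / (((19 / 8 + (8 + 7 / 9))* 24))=-768 / 20075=-0.04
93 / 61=1.52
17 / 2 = 8.50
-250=-250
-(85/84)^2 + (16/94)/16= -336047/331632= -1.01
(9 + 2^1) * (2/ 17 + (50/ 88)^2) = 14497/ 2992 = 4.85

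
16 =16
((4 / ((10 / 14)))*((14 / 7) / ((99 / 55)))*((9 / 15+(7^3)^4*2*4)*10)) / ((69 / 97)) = 6014869766099152 / 621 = 9685780621737.76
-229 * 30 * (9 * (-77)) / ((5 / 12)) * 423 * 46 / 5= 222330688272 / 5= 44466137654.40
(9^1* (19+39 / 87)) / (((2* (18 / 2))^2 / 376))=17672 / 87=203.13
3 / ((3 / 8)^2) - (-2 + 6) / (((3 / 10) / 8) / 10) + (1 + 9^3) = -946 / 3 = -315.33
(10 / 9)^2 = 100 / 81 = 1.23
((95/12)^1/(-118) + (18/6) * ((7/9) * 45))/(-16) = -148585/22656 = -6.56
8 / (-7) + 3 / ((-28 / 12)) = -17 / 7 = -2.43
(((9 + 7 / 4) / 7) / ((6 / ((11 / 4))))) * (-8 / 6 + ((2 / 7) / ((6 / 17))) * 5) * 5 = 44935 / 4704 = 9.55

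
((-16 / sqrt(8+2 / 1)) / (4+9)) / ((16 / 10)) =-sqrt(10) / 13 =-0.24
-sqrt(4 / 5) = -2 * sqrt(5) / 5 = -0.89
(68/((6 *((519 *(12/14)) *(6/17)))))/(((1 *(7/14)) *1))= 2023/14013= 0.14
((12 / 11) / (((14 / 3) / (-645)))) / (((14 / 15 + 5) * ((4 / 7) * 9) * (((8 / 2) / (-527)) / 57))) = 290627325 / 7832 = 37107.68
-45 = -45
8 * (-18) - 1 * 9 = -153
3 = 3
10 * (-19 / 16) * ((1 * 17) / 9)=-1615 / 72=-22.43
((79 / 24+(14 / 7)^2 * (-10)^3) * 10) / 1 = -479605 / 12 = -39967.08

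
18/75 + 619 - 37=14556/25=582.24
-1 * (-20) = 20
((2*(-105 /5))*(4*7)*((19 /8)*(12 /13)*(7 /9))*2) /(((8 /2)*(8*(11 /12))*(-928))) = 19551 /132704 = 0.15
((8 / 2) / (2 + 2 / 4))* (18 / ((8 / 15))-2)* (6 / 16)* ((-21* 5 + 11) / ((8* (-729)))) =5969 / 19440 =0.31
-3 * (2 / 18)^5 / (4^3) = -1 / 1259712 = -0.00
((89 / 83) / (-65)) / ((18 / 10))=-89 / 9711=-0.01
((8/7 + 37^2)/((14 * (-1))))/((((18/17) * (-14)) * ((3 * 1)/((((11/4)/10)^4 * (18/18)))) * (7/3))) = 795723709/147517440000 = 0.01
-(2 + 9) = -11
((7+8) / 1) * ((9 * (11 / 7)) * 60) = 12728.57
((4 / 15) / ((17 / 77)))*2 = 616 / 255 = 2.42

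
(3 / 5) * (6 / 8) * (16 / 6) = 6 / 5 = 1.20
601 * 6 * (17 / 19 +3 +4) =540900 / 19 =28468.42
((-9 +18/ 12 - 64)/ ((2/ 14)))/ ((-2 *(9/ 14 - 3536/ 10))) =-0.71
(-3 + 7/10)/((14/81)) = -1863/140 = -13.31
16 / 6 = 8 / 3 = 2.67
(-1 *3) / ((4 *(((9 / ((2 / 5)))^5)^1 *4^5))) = -1 / 7873200000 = -0.00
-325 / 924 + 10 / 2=4295 / 924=4.65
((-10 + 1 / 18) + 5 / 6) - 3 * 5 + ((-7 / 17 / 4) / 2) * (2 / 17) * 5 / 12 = -1003513 / 41616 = -24.11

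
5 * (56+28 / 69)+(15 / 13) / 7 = 1771895 / 6279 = 282.19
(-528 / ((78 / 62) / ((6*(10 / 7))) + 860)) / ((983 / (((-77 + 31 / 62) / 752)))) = 142290 / 2239870681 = 0.00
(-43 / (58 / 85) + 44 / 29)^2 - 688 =12377 / 4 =3094.25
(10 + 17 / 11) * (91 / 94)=11557 / 1034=11.18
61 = 61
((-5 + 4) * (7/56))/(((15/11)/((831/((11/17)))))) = -4709/40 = -117.72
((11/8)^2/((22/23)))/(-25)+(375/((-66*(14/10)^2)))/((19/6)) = -32590973/32771200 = -0.99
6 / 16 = 3 / 8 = 0.38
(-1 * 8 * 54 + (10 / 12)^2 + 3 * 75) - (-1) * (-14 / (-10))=-204.91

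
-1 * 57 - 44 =-101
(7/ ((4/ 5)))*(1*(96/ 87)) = 280/ 29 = 9.66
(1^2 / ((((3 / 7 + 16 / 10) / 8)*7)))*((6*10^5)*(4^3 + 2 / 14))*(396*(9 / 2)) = 19202832000000 / 497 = 38637488933.60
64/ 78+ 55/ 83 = 4801/ 3237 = 1.48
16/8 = 2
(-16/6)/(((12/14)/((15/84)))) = -5/9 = -0.56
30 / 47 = 0.64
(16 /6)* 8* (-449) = -28736 /3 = -9578.67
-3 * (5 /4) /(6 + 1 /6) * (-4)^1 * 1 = 90 /37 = 2.43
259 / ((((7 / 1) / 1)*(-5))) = -37 / 5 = -7.40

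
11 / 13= 0.85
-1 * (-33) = 33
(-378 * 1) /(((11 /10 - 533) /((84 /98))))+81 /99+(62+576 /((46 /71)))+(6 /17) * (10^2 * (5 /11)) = 968.51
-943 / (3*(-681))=0.46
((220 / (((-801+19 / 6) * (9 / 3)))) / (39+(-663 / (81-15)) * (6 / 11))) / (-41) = 6655 / 99507369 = 0.00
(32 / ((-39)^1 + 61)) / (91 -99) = -2 / 11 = -0.18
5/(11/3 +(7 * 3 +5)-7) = 0.22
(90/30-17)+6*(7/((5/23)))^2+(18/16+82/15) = 3728179/600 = 6213.63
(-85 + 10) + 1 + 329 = 255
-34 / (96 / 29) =-10.27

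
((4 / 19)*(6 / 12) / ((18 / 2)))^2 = 4 / 29241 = 0.00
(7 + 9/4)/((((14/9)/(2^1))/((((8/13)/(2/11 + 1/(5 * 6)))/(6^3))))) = 2035/12922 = 0.16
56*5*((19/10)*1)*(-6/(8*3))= -133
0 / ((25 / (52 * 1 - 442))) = 0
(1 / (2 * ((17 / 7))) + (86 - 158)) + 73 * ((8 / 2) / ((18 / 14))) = 47527 / 306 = 155.32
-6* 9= -54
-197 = -197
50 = 50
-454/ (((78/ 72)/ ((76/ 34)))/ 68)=-828096/ 13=-63699.69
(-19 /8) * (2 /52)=-19 /208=-0.09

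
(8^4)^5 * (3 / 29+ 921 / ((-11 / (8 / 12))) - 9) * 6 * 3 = -428416407739867481505792 / 319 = -1342998143385164518826.93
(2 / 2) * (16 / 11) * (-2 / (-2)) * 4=64 / 11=5.82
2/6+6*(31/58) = 3.54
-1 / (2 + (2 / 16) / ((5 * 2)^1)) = -80 / 161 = -0.50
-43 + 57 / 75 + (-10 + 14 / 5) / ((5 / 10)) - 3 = -59.64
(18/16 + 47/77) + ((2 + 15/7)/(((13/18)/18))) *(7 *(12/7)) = 1419439/1144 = 1240.77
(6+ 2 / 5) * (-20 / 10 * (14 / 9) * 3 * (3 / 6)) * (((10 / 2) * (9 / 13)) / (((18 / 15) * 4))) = -280 / 13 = -21.54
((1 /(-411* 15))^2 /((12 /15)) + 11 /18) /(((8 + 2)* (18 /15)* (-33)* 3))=-0.00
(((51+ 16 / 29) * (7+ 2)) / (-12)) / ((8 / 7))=-31395 / 928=-33.83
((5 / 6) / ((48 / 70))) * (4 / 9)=175 / 324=0.54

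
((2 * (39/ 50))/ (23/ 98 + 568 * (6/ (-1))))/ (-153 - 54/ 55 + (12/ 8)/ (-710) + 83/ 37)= 0.00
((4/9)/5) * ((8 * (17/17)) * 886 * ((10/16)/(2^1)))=1772/9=196.89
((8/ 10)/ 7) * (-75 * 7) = -60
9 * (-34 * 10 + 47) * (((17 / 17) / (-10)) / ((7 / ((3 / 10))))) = 7911 / 700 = 11.30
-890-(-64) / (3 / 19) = -1454 / 3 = -484.67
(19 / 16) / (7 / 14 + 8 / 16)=19 / 16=1.19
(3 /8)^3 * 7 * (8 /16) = 189 /1024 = 0.18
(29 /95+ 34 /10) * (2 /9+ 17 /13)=63008 /11115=5.67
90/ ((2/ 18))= 810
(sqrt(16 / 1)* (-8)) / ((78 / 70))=-1120 / 39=-28.72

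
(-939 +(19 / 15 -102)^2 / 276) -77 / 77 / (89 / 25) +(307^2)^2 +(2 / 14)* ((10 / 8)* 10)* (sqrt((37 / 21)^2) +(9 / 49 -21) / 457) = 7695651368072660540069 / 866347101900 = 8882873101.55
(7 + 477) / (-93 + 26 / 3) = -5.74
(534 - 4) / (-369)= -530 / 369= -1.44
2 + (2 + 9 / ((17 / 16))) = 12.47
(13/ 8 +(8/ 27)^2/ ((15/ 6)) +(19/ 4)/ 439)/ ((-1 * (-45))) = 21390061/ 576055800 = 0.04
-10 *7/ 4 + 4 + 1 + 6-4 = -10.50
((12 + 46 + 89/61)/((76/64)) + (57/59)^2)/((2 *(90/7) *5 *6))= 160047209/2420687400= 0.07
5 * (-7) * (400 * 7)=-98000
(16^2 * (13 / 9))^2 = 11075584 / 81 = 136735.60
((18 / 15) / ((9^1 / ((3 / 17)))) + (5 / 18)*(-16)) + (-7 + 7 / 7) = -7972 / 765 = -10.42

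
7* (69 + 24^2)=4515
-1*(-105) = 105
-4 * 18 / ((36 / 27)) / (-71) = 54 / 71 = 0.76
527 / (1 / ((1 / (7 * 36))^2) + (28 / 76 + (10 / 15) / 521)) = 15650319 / 1885889267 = 0.01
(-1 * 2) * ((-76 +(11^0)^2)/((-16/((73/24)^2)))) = -86.74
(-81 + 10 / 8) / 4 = -319 / 16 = -19.94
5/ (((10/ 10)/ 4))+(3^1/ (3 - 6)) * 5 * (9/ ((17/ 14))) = -290/ 17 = -17.06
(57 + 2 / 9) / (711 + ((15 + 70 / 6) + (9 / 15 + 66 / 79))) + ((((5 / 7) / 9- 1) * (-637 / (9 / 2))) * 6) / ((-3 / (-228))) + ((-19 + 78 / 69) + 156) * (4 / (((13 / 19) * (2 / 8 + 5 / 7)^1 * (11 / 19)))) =364192773727429 / 5982835716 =60872.94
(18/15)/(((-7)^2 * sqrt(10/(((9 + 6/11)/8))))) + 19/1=3 * sqrt(231)/5390 + 19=19.01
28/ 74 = 14/ 37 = 0.38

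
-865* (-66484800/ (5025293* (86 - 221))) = -425995200/ 5025293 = -84.77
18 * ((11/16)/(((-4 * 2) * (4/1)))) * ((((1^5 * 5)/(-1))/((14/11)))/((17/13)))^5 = 18499730579240625/195490091819008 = 94.63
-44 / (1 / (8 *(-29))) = 10208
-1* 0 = 0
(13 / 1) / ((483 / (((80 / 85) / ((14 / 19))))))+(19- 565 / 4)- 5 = -127.22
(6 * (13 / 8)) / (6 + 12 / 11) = 1.38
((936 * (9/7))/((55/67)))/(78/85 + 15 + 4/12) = 3598101/39886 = 90.21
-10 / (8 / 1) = -5 / 4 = -1.25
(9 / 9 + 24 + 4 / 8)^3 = 132651 / 8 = 16581.38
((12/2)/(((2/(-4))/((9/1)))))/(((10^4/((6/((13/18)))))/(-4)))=2916/8125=0.36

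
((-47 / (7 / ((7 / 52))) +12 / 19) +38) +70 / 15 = 125657 / 2964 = 42.39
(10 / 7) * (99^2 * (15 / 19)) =1470150 / 133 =11053.76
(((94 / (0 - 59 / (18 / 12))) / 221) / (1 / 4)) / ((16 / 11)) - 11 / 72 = -171347 / 938808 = -0.18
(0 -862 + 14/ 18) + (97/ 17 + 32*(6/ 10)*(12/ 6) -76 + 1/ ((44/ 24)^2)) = -82643774/ 92565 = -892.82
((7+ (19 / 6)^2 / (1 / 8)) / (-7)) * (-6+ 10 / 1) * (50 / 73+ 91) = -4569.69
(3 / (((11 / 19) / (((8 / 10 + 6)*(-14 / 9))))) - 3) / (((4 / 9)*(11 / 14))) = -200319 / 1210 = -165.55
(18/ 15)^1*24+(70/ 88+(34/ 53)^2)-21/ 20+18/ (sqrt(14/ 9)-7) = 49573624/ 1884839-54*sqrt(14)/ 427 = 25.83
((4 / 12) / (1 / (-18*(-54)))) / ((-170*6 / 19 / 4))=-2052 / 85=-24.14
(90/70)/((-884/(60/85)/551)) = -14877/26299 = -0.57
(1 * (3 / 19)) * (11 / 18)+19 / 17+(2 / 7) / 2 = 18409 / 13566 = 1.36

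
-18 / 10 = -1.80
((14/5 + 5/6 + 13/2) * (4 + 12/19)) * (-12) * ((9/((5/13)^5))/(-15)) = 3136683264/78125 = 40149.55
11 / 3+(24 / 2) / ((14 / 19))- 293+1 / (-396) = -273.05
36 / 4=9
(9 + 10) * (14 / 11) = 266 / 11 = 24.18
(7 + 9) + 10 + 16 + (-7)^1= 35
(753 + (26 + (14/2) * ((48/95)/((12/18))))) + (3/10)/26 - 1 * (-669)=1435877/988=1453.32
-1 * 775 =-775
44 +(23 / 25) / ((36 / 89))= 41647 / 900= 46.27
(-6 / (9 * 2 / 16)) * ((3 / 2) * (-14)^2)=-1568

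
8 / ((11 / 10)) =80 / 11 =7.27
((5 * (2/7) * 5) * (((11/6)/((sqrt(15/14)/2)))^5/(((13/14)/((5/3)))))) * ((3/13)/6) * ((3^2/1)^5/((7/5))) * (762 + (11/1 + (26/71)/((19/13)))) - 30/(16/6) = -45/4 + 141115559646600 * sqrt(210)/227981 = 8969864756.38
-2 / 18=-1 / 9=-0.11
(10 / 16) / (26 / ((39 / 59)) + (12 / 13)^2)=2535 / 162992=0.02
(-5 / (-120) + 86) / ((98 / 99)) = 9735 / 112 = 86.92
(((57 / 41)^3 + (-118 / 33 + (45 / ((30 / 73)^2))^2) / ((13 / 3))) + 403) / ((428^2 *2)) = 66184839834713 / 1444325678681600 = 0.05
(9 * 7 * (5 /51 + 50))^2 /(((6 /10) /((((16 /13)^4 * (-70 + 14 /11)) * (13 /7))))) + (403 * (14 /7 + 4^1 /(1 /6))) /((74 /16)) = -1256534322266722288 /258417731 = -4862415273.92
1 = 1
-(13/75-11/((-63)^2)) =-16924/99225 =-0.17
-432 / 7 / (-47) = 432 / 329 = 1.31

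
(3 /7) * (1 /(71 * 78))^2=1 /71562036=0.00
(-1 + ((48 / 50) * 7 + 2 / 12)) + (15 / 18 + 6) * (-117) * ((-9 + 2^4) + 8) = -898996 / 75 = -11986.61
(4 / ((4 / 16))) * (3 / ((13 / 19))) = 912 / 13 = 70.15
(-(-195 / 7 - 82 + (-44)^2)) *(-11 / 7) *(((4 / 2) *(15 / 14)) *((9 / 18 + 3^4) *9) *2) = 3094189065 / 343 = 9020959.37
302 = 302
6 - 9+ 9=6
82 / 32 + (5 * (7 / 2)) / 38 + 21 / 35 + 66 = 105827 / 1520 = 69.62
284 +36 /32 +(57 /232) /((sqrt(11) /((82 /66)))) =779*sqrt(11) /28072 +2281 /8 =285.22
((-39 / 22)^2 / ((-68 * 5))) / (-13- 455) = 13 / 658240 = 0.00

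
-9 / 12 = -0.75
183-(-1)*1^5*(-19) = 164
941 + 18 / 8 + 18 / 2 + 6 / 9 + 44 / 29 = 332143 / 348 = 954.43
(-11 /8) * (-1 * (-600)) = -825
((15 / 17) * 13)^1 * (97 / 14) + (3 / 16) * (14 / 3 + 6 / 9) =19153 / 238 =80.47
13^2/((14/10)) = 845/7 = 120.71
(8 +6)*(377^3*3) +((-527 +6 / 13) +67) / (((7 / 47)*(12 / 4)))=614378189200 / 273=2250469557.51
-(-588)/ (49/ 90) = 1080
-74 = -74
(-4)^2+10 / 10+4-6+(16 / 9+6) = 205 / 9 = 22.78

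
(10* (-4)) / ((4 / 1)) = -10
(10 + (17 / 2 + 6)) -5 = 39 / 2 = 19.50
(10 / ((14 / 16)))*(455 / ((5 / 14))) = 14560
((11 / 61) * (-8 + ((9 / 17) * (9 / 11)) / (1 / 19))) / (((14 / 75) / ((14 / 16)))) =3225 / 16592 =0.19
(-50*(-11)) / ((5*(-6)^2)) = 55 / 18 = 3.06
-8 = -8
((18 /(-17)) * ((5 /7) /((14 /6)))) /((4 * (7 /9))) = -1215 /11662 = -0.10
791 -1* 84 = 707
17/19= 0.89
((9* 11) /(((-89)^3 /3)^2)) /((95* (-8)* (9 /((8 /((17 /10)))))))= -0.00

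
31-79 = -48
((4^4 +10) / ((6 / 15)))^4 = 195562950625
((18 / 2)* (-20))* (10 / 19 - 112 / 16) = 22140 / 19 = 1165.26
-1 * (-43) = 43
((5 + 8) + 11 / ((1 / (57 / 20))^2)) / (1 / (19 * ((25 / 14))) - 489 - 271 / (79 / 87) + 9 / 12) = -61449439 / 472312804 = -0.13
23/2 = 11.50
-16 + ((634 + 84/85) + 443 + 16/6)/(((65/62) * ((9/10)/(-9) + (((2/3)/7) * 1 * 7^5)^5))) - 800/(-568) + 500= 972386091384766428130610748/2003232720761327833241035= 485.41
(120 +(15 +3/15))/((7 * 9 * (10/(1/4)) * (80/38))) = 3211/126000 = 0.03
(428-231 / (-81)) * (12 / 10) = 23266 / 45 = 517.02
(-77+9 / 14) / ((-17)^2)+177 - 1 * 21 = 630107 / 4046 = 155.74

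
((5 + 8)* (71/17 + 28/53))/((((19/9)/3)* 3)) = 495963/17119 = 28.97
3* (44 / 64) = 33 / 16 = 2.06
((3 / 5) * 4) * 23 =276 / 5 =55.20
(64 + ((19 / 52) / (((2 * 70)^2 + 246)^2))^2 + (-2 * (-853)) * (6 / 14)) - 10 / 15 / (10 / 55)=6971974417100581551088285 / 8808823943150966402304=791.48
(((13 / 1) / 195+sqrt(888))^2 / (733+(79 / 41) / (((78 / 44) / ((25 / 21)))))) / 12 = 3731 * sqrt(222) / 123284285+745457531 / 7397057100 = 0.10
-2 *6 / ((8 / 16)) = -24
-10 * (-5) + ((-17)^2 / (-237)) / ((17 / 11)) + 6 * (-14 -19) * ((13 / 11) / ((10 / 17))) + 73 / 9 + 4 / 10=-1208977 / 3555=-340.08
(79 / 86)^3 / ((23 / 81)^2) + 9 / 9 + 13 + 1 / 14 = 55786454117 / 2355315368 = 23.69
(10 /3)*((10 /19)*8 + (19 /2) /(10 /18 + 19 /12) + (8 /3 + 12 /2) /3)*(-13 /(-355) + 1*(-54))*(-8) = 46577563520 /2804571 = 16607.73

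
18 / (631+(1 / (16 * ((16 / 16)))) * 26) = 48 / 1687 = 0.03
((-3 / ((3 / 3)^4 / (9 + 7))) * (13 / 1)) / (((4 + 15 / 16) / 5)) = -49920 / 79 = -631.90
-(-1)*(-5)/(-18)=5/18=0.28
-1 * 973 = -973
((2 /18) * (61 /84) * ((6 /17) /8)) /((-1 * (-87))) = 61 /1490832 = 0.00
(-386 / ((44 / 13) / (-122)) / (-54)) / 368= -153049 / 218592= -0.70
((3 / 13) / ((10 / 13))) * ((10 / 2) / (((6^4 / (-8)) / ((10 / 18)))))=-5 / 972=-0.01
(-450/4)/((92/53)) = -11925/184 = -64.81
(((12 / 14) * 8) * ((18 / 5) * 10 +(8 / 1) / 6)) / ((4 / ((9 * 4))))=2304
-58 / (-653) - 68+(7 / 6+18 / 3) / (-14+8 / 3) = -3043607 / 44404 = -68.54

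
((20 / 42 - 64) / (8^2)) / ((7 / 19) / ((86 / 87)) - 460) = 544939 / 252346416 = 0.00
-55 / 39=-1.41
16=16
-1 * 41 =-41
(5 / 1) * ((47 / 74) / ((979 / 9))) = 2115 / 72446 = 0.03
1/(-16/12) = -3/4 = -0.75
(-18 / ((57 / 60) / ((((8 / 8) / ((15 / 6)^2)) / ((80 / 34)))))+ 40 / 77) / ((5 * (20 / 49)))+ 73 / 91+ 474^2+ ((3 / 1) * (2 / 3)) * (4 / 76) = 2670701835628 / 11886875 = 224676.53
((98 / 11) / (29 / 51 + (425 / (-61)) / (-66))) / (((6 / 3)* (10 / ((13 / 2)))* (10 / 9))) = 660569 / 170900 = 3.87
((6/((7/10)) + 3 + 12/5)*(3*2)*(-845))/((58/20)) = -4958460/203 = -24425.91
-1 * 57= -57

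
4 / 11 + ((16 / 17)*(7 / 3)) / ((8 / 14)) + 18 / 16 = 23929 / 4488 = 5.33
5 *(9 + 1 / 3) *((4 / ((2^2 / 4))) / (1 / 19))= 10640 / 3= 3546.67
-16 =-16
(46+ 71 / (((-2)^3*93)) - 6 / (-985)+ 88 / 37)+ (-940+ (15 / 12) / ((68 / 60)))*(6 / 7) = -2440929444313 / 3226694520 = -756.48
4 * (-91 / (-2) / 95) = 182 / 95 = 1.92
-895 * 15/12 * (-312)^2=-108903600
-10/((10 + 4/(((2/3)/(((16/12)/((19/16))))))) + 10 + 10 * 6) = -95/824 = -0.12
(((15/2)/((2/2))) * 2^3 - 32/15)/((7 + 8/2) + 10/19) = 5.02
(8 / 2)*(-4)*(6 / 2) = -48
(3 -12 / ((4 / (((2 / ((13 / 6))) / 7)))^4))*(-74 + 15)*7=-12137710749 / 9796423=-1238.99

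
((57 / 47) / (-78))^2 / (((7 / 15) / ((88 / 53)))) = 119130 / 138502091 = 0.00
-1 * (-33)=33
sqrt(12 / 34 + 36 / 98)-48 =-48 + 10* sqrt(102) / 119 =-47.15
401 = 401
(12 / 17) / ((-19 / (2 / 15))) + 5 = 8067 / 1615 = 5.00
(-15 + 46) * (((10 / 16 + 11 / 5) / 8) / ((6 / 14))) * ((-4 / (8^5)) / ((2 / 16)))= -24521 / 983040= -0.02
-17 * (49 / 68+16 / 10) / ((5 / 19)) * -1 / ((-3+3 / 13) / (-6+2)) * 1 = 64961 / 300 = 216.54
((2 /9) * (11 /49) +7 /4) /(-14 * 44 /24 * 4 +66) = -635 /12936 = -0.05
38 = 38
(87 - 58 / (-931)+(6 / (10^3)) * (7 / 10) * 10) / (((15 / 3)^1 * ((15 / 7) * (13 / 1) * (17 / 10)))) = 40547051 / 110223750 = 0.37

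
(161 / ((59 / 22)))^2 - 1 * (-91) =12862535 / 3481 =3695.07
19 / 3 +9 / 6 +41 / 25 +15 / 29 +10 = 86959 / 4350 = 19.99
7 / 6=1.17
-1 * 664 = -664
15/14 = 1.07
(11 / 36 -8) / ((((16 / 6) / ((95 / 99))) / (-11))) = 26315 / 864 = 30.46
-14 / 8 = -7 / 4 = -1.75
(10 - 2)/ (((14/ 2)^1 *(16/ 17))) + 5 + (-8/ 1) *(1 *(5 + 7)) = -89.79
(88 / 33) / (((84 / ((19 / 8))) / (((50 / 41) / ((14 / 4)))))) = 475 / 18081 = 0.03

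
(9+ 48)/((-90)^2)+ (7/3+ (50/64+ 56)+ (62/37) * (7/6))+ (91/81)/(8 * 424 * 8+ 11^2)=3991441372229/65351383200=61.08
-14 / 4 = -7 / 2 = -3.50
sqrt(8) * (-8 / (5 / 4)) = -64 * sqrt(2) / 5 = -18.10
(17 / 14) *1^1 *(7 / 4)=17 / 8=2.12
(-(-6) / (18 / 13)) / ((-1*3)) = -13 / 9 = -1.44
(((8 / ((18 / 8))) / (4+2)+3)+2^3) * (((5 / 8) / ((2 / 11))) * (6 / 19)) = 17215 / 1368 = 12.58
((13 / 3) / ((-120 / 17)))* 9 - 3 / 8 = -59 / 10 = -5.90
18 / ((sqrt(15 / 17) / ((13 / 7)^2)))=1014 * sqrt(255) / 245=66.09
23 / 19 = 1.21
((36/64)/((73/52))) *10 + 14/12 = 1133/219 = 5.17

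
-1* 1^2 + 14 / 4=5 / 2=2.50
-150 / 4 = -75 / 2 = -37.50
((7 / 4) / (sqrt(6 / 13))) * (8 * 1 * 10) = 70 * sqrt(78) / 3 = 206.07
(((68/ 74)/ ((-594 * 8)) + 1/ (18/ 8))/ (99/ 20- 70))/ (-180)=0.00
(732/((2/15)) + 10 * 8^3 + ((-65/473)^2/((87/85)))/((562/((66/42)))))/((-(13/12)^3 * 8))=-2658894411994020/2548954076669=-1043.13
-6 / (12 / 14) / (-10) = 0.70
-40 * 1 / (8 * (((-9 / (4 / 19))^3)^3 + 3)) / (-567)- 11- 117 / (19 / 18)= -164096397850713606346128575 / 1346795489919463723586727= -121.84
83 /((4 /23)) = 1909 /4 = 477.25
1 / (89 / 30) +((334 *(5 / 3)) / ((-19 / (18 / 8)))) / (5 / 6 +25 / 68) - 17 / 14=-9241525 / 165718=-55.77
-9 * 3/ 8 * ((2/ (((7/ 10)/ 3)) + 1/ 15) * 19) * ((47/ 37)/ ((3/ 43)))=-104483679/ 10360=-10085.30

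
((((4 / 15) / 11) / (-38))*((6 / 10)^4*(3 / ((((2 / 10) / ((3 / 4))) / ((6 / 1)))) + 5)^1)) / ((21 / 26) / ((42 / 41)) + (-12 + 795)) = -40716 / 5323883125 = -0.00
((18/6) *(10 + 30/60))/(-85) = -0.37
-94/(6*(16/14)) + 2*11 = 199/24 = 8.29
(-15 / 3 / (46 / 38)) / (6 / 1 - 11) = 19 / 23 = 0.83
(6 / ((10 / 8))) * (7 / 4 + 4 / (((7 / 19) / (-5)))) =-8826 / 35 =-252.17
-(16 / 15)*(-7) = 112 / 15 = 7.47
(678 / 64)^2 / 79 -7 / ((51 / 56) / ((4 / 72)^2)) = 1.40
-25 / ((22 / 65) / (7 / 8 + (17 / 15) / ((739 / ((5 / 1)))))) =-65.20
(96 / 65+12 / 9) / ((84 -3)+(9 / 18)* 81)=1096 / 47385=0.02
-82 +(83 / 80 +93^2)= 8568.04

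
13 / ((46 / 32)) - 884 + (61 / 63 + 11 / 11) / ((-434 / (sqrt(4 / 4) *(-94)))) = -8870360 / 10143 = -874.53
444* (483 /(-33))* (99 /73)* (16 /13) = -10293696 /949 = -10846.89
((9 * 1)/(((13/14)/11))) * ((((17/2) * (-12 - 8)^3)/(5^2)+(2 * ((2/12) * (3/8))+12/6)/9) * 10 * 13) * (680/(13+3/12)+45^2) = -8296496683475/106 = -78268836636.56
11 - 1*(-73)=84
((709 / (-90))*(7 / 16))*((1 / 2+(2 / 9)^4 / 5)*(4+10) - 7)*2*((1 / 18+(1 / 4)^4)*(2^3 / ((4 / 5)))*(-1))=0.03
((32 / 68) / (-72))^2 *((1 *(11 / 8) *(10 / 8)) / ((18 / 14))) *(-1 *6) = -385 / 1123632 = -0.00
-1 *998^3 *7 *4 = -27832335776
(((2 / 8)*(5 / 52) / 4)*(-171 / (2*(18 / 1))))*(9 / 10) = -0.03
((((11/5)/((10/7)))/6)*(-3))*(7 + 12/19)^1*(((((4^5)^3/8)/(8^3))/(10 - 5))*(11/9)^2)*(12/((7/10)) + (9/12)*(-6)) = -74623909888/12825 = -5818628.45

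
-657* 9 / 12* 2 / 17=-1971 / 34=-57.97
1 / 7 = 0.14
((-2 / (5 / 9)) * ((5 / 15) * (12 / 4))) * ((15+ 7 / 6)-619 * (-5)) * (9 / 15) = -168003 / 25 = -6720.12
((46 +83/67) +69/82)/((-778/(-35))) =9245355/4274332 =2.16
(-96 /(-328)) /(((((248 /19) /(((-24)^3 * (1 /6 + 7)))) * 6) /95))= -44706240 /1271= -35174.07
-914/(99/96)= -29248/33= -886.30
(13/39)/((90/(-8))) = -4/135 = -0.03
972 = 972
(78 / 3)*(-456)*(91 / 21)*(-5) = 256880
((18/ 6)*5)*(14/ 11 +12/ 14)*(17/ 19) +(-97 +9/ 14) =-198301/ 2926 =-67.77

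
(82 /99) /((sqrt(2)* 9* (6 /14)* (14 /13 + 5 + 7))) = 3731* sqrt(2) /454410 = 0.01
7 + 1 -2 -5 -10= -9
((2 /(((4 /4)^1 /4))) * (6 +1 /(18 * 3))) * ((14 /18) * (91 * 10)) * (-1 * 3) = -8281000 /81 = -102234.57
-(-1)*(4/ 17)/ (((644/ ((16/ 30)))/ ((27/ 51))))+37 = 8607889/ 232645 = 37.00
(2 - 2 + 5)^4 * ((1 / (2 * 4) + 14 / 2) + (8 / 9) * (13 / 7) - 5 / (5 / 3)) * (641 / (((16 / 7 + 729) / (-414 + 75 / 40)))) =-1281675093125 / 982848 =-1304042.02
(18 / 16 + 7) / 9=65 / 72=0.90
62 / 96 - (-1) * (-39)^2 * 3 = 219055 / 48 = 4563.65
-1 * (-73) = 73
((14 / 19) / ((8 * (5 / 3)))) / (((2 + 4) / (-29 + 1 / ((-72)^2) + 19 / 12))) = -0.25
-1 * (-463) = 463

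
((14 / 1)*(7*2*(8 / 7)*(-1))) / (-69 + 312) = -224 / 243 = -0.92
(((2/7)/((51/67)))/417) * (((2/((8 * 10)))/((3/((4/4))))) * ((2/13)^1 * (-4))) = -134/29029455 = -0.00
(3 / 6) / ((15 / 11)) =11 / 30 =0.37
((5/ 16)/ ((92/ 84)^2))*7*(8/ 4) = 15435/ 4232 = 3.65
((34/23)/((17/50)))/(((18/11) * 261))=550/54027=0.01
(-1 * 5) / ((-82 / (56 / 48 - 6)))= -145 / 492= -0.29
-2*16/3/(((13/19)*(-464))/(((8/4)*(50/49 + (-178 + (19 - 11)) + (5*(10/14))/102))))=-32086630/2826369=-11.35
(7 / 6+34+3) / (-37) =-229 / 222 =-1.03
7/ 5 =1.40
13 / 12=1.08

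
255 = 255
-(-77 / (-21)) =-11 / 3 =-3.67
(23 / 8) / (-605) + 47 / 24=14183 / 7260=1.95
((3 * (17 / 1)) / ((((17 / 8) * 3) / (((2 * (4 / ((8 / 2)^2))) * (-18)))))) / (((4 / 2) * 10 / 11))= -198 / 5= -39.60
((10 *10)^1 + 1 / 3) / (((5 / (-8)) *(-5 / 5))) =2408 / 15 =160.53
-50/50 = -1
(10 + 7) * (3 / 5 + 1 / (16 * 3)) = 2533 / 240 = 10.55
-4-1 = -5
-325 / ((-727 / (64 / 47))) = 20800 / 34169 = 0.61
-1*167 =-167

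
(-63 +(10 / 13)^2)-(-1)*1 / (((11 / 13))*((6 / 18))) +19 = -74105 / 1859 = -39.86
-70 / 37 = -1.89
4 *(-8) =-32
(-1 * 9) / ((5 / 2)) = -18 / 5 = -3.60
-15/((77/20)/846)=-253800/77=-3296.10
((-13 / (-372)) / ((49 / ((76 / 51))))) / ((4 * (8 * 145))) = 247 / 1078368480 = 0.00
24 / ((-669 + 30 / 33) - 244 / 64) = -4224 / 118255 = -0.04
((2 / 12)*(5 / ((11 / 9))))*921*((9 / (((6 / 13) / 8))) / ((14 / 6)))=3232710 / 77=41983.25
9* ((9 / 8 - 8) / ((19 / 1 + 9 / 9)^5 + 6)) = -495 / 25600048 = -0.00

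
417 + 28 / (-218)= 45439 / 109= 416.87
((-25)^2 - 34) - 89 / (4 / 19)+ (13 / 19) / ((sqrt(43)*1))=13*sqrt(43) / 817+ 673 / 4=168.35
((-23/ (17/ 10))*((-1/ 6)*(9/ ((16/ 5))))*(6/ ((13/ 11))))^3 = 184462936453125/ 5526456832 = 33378.16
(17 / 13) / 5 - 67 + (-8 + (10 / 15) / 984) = -74.74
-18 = -18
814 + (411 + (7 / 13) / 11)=175182 / 143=1225.05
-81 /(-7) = 81 /7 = 11.57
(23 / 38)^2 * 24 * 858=2723292 / 361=7543.75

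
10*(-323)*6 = -19380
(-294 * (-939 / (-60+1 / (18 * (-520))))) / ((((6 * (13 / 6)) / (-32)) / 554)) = 3523750594560 / 561601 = 6274473.50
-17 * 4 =-68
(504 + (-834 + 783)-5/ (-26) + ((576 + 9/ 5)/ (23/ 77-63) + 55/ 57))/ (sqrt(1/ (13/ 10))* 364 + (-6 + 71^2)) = 0.08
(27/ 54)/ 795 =1/ 1590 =0.00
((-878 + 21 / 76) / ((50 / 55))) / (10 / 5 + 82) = -733777 / 63840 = -11.49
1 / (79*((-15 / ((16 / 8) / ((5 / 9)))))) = -6 / 1975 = -0.00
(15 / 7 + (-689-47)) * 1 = -5137 / 7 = -733.86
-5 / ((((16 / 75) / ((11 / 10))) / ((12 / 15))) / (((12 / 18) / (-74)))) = 55 / 296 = 0.19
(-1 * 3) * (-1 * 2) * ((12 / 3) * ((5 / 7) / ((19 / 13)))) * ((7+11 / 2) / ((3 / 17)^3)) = 31934500 / 1197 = 26678.78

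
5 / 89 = 0.06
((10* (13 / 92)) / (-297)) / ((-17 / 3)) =65 / 77418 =0.00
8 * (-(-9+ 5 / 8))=67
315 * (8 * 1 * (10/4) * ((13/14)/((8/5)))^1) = 14625/4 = 3656.25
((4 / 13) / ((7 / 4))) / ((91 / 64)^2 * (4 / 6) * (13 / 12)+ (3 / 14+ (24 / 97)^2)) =11099308032 / 109566352519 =0.10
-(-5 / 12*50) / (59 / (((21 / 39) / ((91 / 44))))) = 2750 / 29913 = 0.09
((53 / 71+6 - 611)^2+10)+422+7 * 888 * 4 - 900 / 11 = 21644549240 / 55451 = 390336.50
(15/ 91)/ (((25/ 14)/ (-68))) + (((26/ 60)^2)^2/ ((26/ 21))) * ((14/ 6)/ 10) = -1320520511/ 210600000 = -6.27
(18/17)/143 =18/2431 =0.01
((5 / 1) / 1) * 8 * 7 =280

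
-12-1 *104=-116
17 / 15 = 1.13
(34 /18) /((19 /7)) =119 /171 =0.70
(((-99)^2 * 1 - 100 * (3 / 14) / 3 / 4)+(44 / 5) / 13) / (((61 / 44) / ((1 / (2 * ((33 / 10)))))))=17835802 / 16653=1071.03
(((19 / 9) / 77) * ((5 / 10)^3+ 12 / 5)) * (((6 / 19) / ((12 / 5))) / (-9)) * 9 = -0.01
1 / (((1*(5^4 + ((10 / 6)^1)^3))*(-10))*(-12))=9 / 680000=0.00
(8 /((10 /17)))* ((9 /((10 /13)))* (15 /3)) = 3978 /5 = 795.60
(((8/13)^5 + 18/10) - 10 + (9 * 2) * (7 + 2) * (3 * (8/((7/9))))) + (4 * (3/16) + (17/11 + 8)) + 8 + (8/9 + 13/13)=25786850664539/5146120980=5010.93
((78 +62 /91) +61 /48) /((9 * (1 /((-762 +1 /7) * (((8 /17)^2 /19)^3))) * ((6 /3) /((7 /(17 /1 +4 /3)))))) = -897481269248 /438684208297335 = -0.00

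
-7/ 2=-3.50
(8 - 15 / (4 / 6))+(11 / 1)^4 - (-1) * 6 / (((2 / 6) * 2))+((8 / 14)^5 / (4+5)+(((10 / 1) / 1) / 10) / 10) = 11069128934 / 756315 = 14635.61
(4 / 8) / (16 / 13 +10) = 13 / 292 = 0.04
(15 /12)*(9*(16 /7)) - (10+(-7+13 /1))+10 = 138 /7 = 19.71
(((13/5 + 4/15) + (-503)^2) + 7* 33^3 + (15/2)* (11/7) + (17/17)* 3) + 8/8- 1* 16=105959837/210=504570.65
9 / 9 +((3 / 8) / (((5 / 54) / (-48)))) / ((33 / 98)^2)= -1036627 / 605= -1713.43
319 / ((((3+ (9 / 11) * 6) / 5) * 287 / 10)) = 6050 / 861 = 7.03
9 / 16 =0.56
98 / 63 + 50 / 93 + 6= 2258 / 279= 8.09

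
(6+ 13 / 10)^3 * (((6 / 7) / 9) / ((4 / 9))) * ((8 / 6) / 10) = 389017 / 35000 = 11.11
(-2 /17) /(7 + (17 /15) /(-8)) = -240 /13991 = -0.02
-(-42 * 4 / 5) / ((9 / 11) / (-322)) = -198352 / 15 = -13223.47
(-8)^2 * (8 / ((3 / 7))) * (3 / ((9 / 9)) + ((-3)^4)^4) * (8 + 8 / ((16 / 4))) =514264862720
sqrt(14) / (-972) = -sqrt(14) / 972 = -0.00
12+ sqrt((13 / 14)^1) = sqrt(182) / 14+ 12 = 12.96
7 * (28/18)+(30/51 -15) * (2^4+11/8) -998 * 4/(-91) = -21791989/111384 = -195.65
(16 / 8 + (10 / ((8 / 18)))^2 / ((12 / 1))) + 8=52.19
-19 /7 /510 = -19 /3570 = -0.01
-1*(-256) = 256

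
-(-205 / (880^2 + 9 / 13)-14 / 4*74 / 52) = 4.98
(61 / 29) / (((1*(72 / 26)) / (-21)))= -5551 / 348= -15.95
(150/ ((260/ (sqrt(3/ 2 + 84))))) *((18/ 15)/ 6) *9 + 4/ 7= 4/ 7 + 81 *sqrt(38)/ 52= 10.17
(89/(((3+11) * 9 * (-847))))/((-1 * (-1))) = -89/106722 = -0.00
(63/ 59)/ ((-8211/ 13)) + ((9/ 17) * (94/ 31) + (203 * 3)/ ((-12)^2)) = 200220241/ 34326672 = 5.83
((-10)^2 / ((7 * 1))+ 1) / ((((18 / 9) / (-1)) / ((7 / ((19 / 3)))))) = -8.45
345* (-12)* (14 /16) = -7245 /2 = -3622.50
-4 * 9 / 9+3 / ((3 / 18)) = 14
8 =8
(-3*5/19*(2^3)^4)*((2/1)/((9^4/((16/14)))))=-327680/290871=-1.13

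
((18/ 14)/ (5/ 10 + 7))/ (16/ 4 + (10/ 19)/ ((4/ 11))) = 0.03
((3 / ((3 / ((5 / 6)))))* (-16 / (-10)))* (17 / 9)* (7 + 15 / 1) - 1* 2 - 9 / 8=11293 / 216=52.28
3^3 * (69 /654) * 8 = 2484 /109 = 22.79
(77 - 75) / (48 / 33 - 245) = -22 / 2679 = -0.01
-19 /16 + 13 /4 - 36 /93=831 /496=1.68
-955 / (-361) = 955 / 361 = 2.65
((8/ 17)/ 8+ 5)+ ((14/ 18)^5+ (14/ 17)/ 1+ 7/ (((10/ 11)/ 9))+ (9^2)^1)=1570667189/ 10038330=156.47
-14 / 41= -0.34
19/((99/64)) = 1216/99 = 12.28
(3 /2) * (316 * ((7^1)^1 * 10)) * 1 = 33180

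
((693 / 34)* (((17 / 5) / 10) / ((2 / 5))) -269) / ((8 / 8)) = -10067 / 40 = -251.68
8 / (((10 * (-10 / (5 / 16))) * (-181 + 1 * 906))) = -1 / 29000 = -0.00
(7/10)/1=7/10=0.70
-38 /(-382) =19 /191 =0.10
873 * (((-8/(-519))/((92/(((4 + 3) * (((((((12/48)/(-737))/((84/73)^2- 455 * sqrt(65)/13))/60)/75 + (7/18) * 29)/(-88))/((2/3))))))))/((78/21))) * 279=-1144407775211129955301839/77405656653193670516000- 5379791173281 * sqrt(65)/123849050645109872825600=-14.78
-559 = -559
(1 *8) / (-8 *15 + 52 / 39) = -6 / 89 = -0.07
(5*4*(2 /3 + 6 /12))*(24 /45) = 112 /9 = 12.44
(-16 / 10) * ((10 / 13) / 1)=-1.23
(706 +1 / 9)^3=256653188875 / 729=352061987.48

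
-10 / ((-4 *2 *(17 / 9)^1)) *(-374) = -495 / 2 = -247.50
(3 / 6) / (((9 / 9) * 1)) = 0.50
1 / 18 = 0.06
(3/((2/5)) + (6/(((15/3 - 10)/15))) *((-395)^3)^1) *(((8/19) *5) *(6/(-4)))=-66560265450/19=-3503171865.79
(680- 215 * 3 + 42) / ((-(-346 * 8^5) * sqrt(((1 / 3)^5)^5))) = 40920957 * sqrt(3) / 11337728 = 6.25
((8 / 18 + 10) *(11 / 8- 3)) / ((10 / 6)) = -611 / 60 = -10.18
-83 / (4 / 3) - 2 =-257 / 4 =-64.25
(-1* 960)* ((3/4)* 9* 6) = -38880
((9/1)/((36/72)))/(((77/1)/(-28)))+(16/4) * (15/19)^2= -16092/3971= -4.05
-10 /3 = -3.33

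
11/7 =1.57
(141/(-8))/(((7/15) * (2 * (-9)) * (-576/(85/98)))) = -19975/6322176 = -0.00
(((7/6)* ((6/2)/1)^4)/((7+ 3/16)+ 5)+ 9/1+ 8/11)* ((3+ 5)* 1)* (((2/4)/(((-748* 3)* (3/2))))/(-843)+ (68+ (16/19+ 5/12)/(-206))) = 3775440696991987/397043923419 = 9508.87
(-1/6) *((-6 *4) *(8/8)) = 4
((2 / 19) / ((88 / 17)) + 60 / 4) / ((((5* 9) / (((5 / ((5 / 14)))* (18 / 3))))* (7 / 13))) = 163241 / 3135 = 52.07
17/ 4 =4.25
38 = 38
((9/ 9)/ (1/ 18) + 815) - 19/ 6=829.83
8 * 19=152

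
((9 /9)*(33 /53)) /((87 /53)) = 0.38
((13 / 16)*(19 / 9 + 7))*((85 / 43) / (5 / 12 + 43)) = 45305 / 134418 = 0.34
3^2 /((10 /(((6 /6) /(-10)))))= -9 /100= -0.09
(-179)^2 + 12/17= 544709/17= 32041.71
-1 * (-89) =89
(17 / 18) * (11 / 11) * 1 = 17 / 18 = 0.94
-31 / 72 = -0.43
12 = 12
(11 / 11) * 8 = 8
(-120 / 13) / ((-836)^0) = -120 / 13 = -9.23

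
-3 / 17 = -0.18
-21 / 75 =-7 / 25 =-0.28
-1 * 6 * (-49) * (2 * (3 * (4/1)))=7056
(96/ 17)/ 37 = 96/ 629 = 0.15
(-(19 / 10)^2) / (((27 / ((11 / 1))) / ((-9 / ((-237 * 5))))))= -0.01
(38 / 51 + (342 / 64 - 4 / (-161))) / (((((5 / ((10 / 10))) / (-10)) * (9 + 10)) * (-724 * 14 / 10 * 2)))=8031925 / 25300915584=0.00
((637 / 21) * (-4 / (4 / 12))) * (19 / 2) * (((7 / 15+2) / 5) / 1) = -127946 / 75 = -1705.95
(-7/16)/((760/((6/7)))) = -3/6080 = -0.00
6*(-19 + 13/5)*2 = -984/5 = -196.80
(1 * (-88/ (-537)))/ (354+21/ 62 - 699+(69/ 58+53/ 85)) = -3362260/ 7034361153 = -0.00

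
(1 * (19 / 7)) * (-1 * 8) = -152 / 7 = -21.71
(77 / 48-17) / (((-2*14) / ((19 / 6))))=14041 / 8064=1.74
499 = 499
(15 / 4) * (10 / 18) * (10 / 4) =125 / 24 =5.21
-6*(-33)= 198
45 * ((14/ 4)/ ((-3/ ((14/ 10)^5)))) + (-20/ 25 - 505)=-985197/ 1250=-788.16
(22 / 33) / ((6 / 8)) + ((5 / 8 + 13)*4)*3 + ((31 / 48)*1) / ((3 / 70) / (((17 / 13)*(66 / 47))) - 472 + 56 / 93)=6791880355381 / 41316277572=164.39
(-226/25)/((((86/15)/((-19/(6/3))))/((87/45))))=62263/2150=28.96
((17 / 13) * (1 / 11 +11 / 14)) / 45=51 / 2002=0.03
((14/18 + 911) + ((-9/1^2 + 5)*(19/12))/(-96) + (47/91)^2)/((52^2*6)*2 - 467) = 241701987/8474709152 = 0.03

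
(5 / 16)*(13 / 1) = 65 / 16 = 4.06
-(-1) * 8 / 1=8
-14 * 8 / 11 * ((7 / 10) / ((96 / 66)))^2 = -3773 / 1600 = -2.36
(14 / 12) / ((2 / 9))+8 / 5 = 137 / 20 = 6.85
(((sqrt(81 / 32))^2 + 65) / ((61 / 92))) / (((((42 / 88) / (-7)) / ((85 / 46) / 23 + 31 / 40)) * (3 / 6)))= -143410443 / 56120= -2555.42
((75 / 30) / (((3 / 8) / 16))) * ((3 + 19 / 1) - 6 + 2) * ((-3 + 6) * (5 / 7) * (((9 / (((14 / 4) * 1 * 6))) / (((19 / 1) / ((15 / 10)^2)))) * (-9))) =-1749600 / 931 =-1879.27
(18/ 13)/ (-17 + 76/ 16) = -72/ 637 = -0.11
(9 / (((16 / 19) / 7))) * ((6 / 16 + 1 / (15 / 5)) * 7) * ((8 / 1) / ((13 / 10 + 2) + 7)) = 237405 / 824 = 288.11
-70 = -70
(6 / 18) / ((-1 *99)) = -1 / 297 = -0.00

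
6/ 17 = 0.35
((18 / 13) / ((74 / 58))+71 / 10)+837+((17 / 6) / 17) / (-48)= 585406699 / 692640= 845.18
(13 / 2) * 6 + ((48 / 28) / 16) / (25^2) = 682503 / 17500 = 39.00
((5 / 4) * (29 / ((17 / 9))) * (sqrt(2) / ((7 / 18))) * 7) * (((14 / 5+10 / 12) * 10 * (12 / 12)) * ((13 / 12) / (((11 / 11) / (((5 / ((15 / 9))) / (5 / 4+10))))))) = 123279 * sqrt(2) / 34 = 5127.73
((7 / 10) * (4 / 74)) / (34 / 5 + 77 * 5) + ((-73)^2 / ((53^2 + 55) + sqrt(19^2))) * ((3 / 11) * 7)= 2703907346 / 766217793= 3.53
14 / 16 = 7 / 8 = 0.88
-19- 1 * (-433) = 414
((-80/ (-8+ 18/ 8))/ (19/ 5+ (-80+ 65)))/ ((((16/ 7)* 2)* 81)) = -25/ 7452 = -0.00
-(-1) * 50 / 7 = 50 / 7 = 7.14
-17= -17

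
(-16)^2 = 256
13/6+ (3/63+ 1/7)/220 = 1669/770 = 2.17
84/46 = 42/23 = 1.83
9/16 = 0.56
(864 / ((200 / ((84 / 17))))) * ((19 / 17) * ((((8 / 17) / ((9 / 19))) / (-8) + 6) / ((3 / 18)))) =103305888 / 122825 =841.08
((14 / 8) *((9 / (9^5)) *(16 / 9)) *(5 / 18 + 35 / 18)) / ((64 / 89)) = 3115 / 2125764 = 0.00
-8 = -8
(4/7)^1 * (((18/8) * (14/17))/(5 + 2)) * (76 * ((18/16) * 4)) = 6156/119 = 51.73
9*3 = 27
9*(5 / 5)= 9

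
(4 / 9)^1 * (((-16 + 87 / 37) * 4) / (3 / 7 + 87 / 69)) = -81305 / 5661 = -14.36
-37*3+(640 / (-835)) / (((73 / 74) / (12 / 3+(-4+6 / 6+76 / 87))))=-119272423 / 1060617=-112.46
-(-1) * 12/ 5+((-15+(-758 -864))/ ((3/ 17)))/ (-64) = 147.34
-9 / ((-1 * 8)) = 9 / 8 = 1.12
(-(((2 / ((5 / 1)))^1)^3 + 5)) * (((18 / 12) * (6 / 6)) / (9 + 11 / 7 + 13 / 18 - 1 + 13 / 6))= -119637 / 196250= -0.61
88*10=880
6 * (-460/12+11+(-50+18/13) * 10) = -40052/13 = -3080.92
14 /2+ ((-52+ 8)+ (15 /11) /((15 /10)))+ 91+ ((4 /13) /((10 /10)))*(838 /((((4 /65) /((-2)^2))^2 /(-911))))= -10916876796 /11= -992443345.09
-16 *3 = -48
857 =857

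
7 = 7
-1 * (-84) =84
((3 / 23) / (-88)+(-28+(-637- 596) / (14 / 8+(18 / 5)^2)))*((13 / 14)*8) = -4328065625 / 5210282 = -830.68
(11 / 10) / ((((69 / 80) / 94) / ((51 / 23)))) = 140624 / 529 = 265.83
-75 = -75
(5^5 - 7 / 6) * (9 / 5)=56229 / 10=5622.90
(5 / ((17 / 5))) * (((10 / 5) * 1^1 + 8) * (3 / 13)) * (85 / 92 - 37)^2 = 4130910375 / 935272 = 4416.80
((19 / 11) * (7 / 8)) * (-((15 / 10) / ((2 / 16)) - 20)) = 133 / 11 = 12.09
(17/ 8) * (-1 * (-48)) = 102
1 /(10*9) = 1 /90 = 0.01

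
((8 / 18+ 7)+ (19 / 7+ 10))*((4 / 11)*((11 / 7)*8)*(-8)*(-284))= 92334080 / 441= 209374.33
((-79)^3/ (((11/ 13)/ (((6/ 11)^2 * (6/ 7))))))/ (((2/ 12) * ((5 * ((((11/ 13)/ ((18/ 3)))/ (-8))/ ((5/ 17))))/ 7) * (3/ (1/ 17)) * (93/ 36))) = 20733575795712/ 131168719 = 158067.99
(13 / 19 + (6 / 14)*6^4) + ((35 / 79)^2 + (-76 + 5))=402832245 / 830053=485.31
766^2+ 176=586932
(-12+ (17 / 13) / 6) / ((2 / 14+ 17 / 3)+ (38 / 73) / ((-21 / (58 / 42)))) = -9861789 / 4834024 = -2.04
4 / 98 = 2 / 49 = 0.04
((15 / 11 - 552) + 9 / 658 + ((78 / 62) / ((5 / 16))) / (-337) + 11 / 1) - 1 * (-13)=-199108404837 / 378076930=-526.63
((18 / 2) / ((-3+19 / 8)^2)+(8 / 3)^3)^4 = 646152160559497216 / 207594140625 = 3112574.17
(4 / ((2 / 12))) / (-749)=-24 / 749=-0.03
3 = 3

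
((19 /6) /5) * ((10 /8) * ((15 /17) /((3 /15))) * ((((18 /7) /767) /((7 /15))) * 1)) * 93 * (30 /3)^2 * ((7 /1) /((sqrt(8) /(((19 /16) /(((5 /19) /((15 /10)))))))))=32293029375 * sqrt(2) /11682944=3909.05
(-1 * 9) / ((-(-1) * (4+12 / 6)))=-3 / 2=-1.50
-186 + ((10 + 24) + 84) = -68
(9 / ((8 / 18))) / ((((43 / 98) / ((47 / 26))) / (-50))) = -4663575 / 1118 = -4171.36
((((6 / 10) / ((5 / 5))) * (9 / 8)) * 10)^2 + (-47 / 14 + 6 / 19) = 90485 / 2128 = 42.52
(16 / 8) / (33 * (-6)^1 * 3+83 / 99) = -198 / 58723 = -0.00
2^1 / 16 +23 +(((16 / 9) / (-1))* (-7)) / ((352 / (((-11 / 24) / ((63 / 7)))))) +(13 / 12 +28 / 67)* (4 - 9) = 4068161 / 260496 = 15.62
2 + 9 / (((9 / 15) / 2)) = 32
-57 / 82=-0.70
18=18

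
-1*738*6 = -4428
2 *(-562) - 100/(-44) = -12339/11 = -1121.73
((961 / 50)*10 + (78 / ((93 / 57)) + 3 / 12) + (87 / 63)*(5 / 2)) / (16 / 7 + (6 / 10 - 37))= -3173089 / 444168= -7.14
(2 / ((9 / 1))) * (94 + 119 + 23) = 472 / 9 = 52.44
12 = 12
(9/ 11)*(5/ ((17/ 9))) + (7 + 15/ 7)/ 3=20473/ 3927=5.21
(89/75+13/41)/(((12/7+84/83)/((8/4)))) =335818/304425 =1.10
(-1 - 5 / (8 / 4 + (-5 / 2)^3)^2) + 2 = 11561 / 11881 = 0.97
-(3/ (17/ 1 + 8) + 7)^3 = -5639752/ 15625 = -360.94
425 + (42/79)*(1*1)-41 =30378/79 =384.53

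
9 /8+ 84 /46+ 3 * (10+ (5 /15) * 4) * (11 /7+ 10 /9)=1091473 /11592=94.16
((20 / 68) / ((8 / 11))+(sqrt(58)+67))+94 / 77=sqrt(58)+718643 / 10472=76.24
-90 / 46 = -45 / 23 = -1.96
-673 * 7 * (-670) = 3156370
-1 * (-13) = 13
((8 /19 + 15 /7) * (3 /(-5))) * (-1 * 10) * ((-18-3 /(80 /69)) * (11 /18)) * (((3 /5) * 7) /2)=-406.44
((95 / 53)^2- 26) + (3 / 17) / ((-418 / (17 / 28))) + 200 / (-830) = -23.03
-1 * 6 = -6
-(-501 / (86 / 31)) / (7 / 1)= 25.80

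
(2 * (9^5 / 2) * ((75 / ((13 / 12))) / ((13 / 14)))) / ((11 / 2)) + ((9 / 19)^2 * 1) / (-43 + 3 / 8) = 1513872485208 / 1891279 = 800449.05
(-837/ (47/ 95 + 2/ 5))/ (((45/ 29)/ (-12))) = 614916/ 85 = 7234.31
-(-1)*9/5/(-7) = -9/35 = -0.26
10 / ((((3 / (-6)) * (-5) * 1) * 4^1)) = 1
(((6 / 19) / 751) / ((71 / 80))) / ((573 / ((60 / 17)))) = 9600 / 3289532453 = 0.00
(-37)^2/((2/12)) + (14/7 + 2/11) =90378/11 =8216.18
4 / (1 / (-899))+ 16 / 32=-7191 / 2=-3595.50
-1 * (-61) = 61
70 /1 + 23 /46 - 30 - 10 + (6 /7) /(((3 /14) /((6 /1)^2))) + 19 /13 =4575 /26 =175.96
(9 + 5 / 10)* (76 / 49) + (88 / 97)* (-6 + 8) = 78658 / 4753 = 16.55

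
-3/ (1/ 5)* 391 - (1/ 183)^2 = -196412986/ 33489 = -5865.00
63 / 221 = 0.29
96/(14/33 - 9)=-3168/283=-11.19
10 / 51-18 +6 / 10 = -17.20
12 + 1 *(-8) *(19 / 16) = 5 / 2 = 2.50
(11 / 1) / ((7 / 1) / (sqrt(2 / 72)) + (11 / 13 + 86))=143 / 1675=0.09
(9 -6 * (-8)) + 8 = 65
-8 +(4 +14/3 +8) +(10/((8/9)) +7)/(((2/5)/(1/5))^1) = 427/24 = 17.79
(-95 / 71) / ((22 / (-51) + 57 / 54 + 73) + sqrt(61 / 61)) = -5814 / 324257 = -0.02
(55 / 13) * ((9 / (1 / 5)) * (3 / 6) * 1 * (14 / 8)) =17325 / 104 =166.59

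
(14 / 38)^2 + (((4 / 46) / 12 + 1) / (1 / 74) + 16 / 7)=76.96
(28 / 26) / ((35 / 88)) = 176 / 65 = 2.71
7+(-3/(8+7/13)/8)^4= 53735972753/7676563456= 7.00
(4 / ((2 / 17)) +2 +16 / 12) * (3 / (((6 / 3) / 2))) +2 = 114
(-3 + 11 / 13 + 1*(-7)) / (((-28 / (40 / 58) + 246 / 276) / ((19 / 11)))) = 520030 / 1306019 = 0.40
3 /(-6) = -1 /2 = -0.50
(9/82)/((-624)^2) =1/3547648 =0.00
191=191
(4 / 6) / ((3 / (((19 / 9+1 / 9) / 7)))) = 40 / 567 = 0.07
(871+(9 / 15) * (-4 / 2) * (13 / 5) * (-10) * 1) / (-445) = -4511 / 2225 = -2.03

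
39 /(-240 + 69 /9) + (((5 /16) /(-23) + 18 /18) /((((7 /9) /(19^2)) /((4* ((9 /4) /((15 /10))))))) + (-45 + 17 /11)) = 26696304923 /9875096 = 2703.40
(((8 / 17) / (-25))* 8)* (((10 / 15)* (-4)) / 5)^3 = 32768 / 1434375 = 0.02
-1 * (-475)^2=-225625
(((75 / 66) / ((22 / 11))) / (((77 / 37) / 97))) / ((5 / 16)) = 71780 / 847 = 84.75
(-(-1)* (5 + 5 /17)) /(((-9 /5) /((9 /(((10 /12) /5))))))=-2700 /17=-158.82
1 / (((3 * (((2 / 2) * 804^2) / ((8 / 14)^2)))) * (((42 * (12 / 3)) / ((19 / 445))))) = 19 / 443995677720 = 0.00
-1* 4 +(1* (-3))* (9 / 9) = -7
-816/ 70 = -408/ 35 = -11.66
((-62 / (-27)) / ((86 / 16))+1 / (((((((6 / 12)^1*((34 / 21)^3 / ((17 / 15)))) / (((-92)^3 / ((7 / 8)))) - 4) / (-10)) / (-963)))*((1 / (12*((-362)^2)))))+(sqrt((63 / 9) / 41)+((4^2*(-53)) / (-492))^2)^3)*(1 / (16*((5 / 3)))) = -96791201234439915638040937227796 / 681773569428687690910905+406597841*sqrt(287) / 16683292944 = -141969717.36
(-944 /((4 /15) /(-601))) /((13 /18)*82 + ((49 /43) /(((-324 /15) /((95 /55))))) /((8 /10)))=434733013440 /12077957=35993.92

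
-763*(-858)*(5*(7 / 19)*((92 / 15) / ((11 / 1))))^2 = 8227532768 / 11913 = 690634.83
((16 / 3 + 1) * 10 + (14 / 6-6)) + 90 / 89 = 16201 / 267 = 60.68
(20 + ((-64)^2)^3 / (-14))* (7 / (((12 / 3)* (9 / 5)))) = -4772185865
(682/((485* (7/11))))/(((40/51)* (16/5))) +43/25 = 2.60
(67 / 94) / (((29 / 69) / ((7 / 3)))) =10787 / 2726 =3.96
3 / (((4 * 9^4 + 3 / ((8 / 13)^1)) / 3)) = 24 / 69997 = 0.00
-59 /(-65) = 59 /65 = 0.91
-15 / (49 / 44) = -660 / 49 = -13.47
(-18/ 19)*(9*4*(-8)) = 5184/ 19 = 272.84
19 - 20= -1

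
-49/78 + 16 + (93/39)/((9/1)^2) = 2495/162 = 15.40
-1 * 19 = -19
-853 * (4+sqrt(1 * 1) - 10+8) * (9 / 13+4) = -156099 / 13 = -12007.62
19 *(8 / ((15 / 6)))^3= 77824 / 125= 622.59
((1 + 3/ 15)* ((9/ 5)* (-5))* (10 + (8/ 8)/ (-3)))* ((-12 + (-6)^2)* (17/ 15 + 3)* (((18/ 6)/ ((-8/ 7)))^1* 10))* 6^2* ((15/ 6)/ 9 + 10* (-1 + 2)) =100587312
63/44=1.43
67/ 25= 2.68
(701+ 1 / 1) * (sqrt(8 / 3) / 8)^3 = 39 * sqrt(6) / 16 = 5.97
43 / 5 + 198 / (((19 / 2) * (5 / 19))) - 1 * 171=-416 / 5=-83.20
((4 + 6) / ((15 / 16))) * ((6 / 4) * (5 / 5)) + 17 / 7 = 129 / 7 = 18.43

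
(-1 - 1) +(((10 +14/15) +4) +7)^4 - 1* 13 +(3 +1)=11715557206/50625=231418.41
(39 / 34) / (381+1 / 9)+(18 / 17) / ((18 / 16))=110111 / 116620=0.94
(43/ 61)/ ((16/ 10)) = 215/ 488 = 0.44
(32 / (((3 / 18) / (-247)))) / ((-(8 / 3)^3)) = 20007 / 8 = 2500.88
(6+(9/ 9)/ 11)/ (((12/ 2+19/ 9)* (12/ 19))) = 3819/ 3212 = 1.19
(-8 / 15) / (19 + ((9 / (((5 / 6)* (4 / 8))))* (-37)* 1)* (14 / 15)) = 40 / 54519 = 0.00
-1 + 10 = 9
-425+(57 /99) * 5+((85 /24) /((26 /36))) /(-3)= -727165 /1716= -423.76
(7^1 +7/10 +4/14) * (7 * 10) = 559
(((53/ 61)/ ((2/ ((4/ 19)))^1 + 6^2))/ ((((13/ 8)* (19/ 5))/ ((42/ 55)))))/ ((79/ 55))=25440/ 15473809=0.00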